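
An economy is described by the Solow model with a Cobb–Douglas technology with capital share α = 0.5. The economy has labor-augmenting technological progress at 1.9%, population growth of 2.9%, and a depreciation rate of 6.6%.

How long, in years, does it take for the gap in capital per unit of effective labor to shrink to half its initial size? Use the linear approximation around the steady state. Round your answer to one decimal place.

Near the steady state the convergence rate is λ = (1 − α)(n + g + δ).
λ = (1 − 0.5) × 0.114 = 0.5 × 0.114 = 0.0570
Half-life = ln 2 / λ = 0.6931 / 0.0570 ≈ 12.16 years

t_½ ≈ 12.2 years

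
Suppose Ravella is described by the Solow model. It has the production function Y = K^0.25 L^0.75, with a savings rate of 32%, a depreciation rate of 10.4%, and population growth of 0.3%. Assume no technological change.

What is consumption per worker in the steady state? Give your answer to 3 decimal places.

c* ≈ 0.980

Steady state requires s·f(k) = (n + δ)·k, i.e. s·k^α = (n + δ)·k.
Rearranging, k^(1−α) = s / (n + δ).
k^0.75 = 0.32 / (0.003 + 0.104) = 0.32 / 0.107 = 2.9907
k* = 2.9907^(1/0.75) ≈ 4.3089
y* = (k*)^α = 4.3089^0.25 ≈ 1.4408
c* = (1 − s)·y* = (1 − 0.32) × 1.4408 ≈ 0.9797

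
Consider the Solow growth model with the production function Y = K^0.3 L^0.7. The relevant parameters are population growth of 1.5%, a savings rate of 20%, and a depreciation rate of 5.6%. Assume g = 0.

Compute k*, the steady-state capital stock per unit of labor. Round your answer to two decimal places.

In steady state, investment equals break-even investment: s·k^α = (n + δ)·k.
Rearranging, k^(1−α) = s / (n + δ).
k^0.7 = 0.20 / (0.015 + 0.056) = 0.20 / 0.071 = 2.8169
k* = 2.8169^(1/0.7) ≈ 4.3907

k* ≈ 4.39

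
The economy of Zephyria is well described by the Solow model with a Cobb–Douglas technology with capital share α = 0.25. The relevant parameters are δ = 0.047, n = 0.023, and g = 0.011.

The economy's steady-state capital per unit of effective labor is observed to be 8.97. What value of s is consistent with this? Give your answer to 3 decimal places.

s ≈ 0.420

Steady state requires s·f(k) = (n + g + δ)·k, i.e. s·k^α = (n + g + δ)·k.
So s / (n + g + δ) = (k*)^(1−α) = 8.97^0.75 = 5.1832.
Therefore s = 5.1832 × (n + g + δ) = 5.1832 × 0.081 = 0.4198.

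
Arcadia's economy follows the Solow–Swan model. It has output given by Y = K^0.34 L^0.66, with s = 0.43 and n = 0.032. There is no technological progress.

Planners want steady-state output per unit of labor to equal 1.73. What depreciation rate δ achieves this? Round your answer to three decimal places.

In steady state, investment equals break-even investment: s·k^α = (n + δ)·k.
Since y* = [s/(n + δ)]^(α/(1−α)), we have s/(n + δ) = (y*)^((1−α)/α) = 1.73^1.9412 = 2.8980.
Therefore n + δ = s / 2.8980 = 0.43 / 2.8980 = 0.1484, so δ = 0.1484 − 0.032 = 0.1164.

δ ≈ 0.116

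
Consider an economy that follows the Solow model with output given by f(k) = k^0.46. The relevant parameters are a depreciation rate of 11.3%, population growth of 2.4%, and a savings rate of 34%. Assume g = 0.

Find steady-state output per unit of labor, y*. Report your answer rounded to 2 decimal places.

y* ≈ 2.17

At the steady state, Δk = 0, so s·k^α = (n + δ)·k.
Rearranging, k^(1−α) = s / (n + δ).
k^0.54 = 0.34 / (0.024 + 0.113) = 0.34 / 0.137 = 2.4818
k* = 2.4818^(1/0.54) ≈ 5.3833
y* = (k*)^α = 5.3833^0.46 ≈ 2.1691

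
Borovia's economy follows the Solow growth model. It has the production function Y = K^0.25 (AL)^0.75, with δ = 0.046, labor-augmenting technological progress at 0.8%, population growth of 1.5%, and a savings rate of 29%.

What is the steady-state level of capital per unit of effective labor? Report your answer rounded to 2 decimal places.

At the steady state, Δk = 0, so s·k^α = (n + g + δ)·k.
Dividing both sides by k: k^(1−α) = s / (n + g + δ).
k^0.75 = 0.29 / (0.015 + 0.008 + 0.046) = 0.29 / 0.069 = 4.2029
k* = 4.2029^(1/0.75) ≈ 6.7826

k* = 6.78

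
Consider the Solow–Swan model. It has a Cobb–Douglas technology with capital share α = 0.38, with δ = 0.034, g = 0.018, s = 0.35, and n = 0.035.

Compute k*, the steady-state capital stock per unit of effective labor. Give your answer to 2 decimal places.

In steady state, investment equals break-even investment: s·k^α = (n + g + δ)·k.
Rearranging, k^(1−α) = s / (n + g + δ).
k^0.62 = 0.35 / (0.035 + 0.018 + 0.034) = 0.35 / 0.087 = 4.0230
k* = 4.0230^(1/0.62) ≈ 9.4424

k* ≈ 9.44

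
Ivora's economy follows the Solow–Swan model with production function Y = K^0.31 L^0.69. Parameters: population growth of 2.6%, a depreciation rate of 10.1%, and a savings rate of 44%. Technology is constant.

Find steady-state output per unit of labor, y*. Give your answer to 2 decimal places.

y* = 1.75

In steady state, investment equals break-even investment: s·k^α = (n + δ)·k.
Dividing both sides by k: k^(1−α) = s / (n + δ).
k^0.69 = 0.44 / (0.026 + 0.101) = 0.44 / 0.127 = 3.4646
k* = 3.4646^(1/0.69) ≈ 6.0549
y* = (k*)^α = 6.0549^0.31 ≈ 1.7476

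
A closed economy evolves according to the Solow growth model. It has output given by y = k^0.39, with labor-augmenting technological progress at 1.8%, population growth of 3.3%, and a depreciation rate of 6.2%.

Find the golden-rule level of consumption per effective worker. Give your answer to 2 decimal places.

At the golden rule, f'(k) = n + g + δ, so α·k^(α−1) = n + g + δ and k_gold = (α/(n + g + δ))^(1/(1−α)).
k_gold = (0.39/0.113)^(1/0.61) = 3.4513^1.6393 ≈ 7.6193
c_gold = f(k_gold) − (n + g + δ)·k_gold = 2.2077 − 0.113×7.6193 ≈ 1.3467

c_gold ≈ 1.35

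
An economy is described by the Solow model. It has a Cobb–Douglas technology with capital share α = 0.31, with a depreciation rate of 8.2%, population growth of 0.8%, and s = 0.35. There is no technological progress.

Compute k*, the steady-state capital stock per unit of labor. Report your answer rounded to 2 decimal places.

k* ≈ 7.16

Steady state requires s·f(k) = (n + δ)·k, i.e. s·k^α = (n + δ)·k.
Dividing both sides by k: k^(1−α) = s / (n + δ).
k^0.69 = 0.35 / (0.008 + 0.082) = 0.35 / 0.090 = 3.8889
k* = 3.8889^(1/0.69) ≈ 7.1585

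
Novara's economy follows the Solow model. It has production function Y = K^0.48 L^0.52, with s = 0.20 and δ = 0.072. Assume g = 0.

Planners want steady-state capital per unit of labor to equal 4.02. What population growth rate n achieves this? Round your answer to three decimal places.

At the steady state, Δk = 0, so s·k^α = (n + δ)·k.
So s / (n + δ) = (k*)^(1−α) = 4.02^0.52 = 2.0616.
Therefore n + δ = s / 2.0616 = 0.20 / 2.0616 = 0.0970, so n = 0.0970 − 0.072 = 0.0250.

n ≈ 0.025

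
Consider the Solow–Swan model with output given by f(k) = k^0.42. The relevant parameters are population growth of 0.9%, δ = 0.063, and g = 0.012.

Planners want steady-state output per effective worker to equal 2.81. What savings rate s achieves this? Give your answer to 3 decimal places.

s ≈ 0.350

In steady state, investment equals break-even investment: s·k^α = (n + g + δ)·k.
Since y* = [s/(n + g + δ)]^(α/(1−α)), we have s/(n + g + δ) = (y*)^((1−α)/α) = 2.81^1.381 = 4.1655.
Therefore s = 4.1655 × (n + g + δ) = 4.1655 × 0.084 = 0.3499.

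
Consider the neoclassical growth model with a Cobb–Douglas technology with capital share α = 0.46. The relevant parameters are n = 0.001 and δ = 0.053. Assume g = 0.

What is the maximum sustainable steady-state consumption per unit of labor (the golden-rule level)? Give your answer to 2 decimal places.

At the golden rule, f'(k) = n + δ, so α·k^(α−1) = n + δ and k_gold = (α/(n + δ))^(1/(1−α)).
k_gold = (0.46/0.054)^(1/0.54) = 8.5185^1.8519 ≈ 52.8372
c_gold = f(k_gold) − (n + δ)·k_gold = 6.2023 − 0.054×52.8372 ≈ 3.3491

c_gold ≈ 3.35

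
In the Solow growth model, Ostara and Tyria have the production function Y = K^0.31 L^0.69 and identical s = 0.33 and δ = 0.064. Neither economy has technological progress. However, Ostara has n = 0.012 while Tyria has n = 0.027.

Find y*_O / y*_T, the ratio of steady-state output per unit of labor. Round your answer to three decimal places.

y*_O / y*_T ≈ 1.084

Steady-state y* = [s/(n + δ)]^(α/(1−α)), so the ratio is [ (s_O/(n + δ)_O) / (s_T/(n + δ)_T) ]^0.4493.
s_O/(n + δ)_O = 0.33/0.076 = 4.3421; s_T/(n + δ)_T = 0.33/0.091 = 3.6264.
Ratio = (4.3421/3.6264)^0.4493 = 1.1974^0.4493 ≈ 1.0843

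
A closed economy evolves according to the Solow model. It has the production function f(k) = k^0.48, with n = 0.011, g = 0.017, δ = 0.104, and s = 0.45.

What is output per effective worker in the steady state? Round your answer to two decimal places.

At the steady state, Δk = 0, so s·k^α = (n + g + δ)·k.
Rearranging, k^(1−α) = s / (n + g + δ).
k^0.52 = 0.45 / (0.011 + 0.017 + 0.104) = 0.45 / 0.132 = 3.4091
k* = 3.4091^(1/0.52) ≈ 10.5757
y* = (k*)^α = 10.5757^0.48 ≈ 3.1022

y* ≈ 3.10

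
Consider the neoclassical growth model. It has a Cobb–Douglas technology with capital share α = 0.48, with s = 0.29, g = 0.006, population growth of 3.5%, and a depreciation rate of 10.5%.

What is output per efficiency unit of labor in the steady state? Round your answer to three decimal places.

y* = 1.884

At the steady state, Δk = 0, so s·k^α = (n + g + δ)·k.
Dividing both sides by k: k^(1−α) = s / (n + g + δ).
k^0.52 = 0.29 / (0.035 + 0.006 + 0.105) = 0.29 / 0.146 = 1.9863
k* = 1.9863^(1/0.52) ≈ 3.7425
y* = (k*)^α = 3.7425^0.48 ≈ 1.8842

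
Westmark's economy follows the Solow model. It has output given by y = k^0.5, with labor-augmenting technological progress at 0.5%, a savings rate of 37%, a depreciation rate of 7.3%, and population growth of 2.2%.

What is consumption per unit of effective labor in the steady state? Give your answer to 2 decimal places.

c* ≈ 2.33

At the steady state, Δk = 0, so s·k^α = (n + g + δ)·k.
Rearranging, k^(1−α) = s / (n + g + δ).
k^0.5 = 0.37 / (0.022 + 0.005 + 0.073) = 0.37 / 0.100 = 3.7000
k* = 3.7000^(1/0.5) ≈ 13.6900
y* = (k*)^α = 13.6900^0.5 ≈ 3.7000
c* = (1 − s)·y* = (1 − 0.37) × 3.7000 ≈ 2.3310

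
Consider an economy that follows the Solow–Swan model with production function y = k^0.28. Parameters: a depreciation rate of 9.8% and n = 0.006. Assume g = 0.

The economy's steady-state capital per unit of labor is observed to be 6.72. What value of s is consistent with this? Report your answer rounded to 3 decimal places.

Steady state requires s·f(k) = (n + δ)·k, i.e. s·k^α = (n + δ)·k.
So s / (n + δ) = (k*)^(1−α) = 6.72^0.72 = 3.9419.
Therefore s = 3.9419 × (n + δ) = 3.9419 × 0.104 = 0.4100.

s ≈ 0.410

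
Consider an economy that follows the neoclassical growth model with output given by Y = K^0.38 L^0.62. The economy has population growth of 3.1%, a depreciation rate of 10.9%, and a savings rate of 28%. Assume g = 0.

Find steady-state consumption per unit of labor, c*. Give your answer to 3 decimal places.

c* ≈ 1.101

At the steady state, Δk = 0, so s·k^α = (n + δ)·k.
Dividing both sides by k: k^(1−α) = s / (n + δ).
k^0.62 = 0.28 / (0.031 + 0.109) = 0.28 / 0.140 = 2.0000
k* = 2.0000^(1/0.62) ≈ 3.0587
y* = (k*)^α = 3.0587^0.38 ≈ 1.5293
c* = (1 − s)·y* = (1 − 0.28) × 1.5293 ≈ 1.1011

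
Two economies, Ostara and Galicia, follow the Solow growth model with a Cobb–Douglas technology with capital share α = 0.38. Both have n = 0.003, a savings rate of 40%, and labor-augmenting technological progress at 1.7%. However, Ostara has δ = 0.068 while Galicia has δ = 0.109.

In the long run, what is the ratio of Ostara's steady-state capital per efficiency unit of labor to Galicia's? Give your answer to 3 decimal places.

Steady-state k* = [s/(n + g + δ)]^(1/(1−α)), so the ratio is [ (s_O/(n + g + δ)_O) / (s_G/(n + g + δ)_G) ]^1.6129.
s_O/(n + g + δ)_O = 0.40/0.088 = 4.5455; s_G/(n + g + δ)_G = 0.40/0.129 = 3.1008.
Ratio = (4.5455/3.1008)^1.6129 = 1.4659^1.6129 ≈ 1.8531

k*_O / k*_G ≈ 1.853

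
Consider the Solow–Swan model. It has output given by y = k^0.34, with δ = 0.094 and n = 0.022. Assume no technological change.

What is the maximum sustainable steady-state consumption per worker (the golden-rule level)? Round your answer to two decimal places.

At the golden rule, f'(k) = n + δ, so α·k^(α−1) = n + δ and k_gold = (α/(n + δ))^(1/(1−α)).
k_gold = (0.34/0.116)^(1/0.66) = 2.9310^1.5152 ≈ 5.1006
c_gold = f(k_gold) − (n + δ)·k_gold = 1.7402 − 0.116×5.1006 ≈ 1.1485

c_gold ≈ 1.15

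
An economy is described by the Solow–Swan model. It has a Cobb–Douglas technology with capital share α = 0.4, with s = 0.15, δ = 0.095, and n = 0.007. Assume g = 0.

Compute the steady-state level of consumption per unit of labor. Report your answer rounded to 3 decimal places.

c* = 1.099

Steady state requires s·f(k) = (n + δ)·k, i.e. s·k^α = (n + δ)·k.
Rearranging, k^(1−α) = s / (n + δ).
k^0.6 = 0.15 / (0.007 + 0.095) = 0.15 / 0.102 = 1.4706
k* = 1.4706^(1/0.6) ≈ 1.9018
y* = (k*)^α = 1.9018^0.4 ≈ 1.2932
c* = (1 − s)·y* = (1 − 0.15) × 1.2932 ≈ 1.0992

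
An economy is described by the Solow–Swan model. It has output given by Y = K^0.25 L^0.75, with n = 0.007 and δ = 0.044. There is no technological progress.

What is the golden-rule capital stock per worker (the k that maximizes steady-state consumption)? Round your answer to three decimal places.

The golden rule sets f'(k) = n + δ, i.e. α·k^(α−1) = n + δ.
So k^(1−α) = α / (n + δ) = 0.25 / 0.051 = 4.9020.
k_gold = 4.9020^(1/0.75) ≈ 8.3272

k_gold ≈ 8.327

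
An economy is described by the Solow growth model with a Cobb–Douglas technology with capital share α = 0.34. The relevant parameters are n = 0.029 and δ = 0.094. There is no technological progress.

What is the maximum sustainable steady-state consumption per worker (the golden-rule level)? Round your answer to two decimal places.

c_gold ≈ 1.11

At the golden rule, f'(k) = n + δ, so α·k^(α−1) = n + δ and k_gold = (α/(n + δ))^(1/(1−α)).
k_gold = (0.34/0.123)^(1/0.66) = 2.7642^1.5152 ≈ 4.6673
c_gold = f(k_gold) − (n + δ)·k_gold = 1.6884 − 0.123×4.6673 ≈ 1.1143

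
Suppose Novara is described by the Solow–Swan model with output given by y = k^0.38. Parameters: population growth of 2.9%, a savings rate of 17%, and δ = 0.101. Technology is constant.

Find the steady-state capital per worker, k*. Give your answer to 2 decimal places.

k* ≈ 1.54

At the steady state, Δk = 0, so s·k^α = (n + δ)·k.
Dividing both sides by k: k^(1−α) = s / (n + δ).
k^0.62 = 0.17 / (0.029 + 0.101) = 0.17 / 0.130 = 1.3077
k* = 1.3077^(1/0.62) ≈ 1.5414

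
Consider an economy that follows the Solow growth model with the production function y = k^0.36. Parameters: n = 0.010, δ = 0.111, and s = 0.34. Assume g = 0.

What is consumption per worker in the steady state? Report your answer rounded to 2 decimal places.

At the steady state, Δk = 0, so s·k^α = (n + δ)·k.
Dividing both sides by k: k^(1−α) = s / (n + δ).
k^0.64 = 0.34 / (0.010 + 0.111) = 0.34 / 0.121 = 2.8099
k* = 2.8099^(1/0.64) ≈ 5.0243
y* = (k*)^α = 5.0243^0.36 ≈ 1.7881
c* = (1 − s)·y* = (1 − 0.34) × 1.7881 ≈ 1.1801

c* = 1.18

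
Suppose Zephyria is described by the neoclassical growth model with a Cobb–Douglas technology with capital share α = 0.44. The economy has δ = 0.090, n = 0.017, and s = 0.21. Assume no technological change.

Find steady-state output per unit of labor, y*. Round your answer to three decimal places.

In steady state, investment equals break-even investment: s·k^α = (n + δ)·k.
Rearranging, k^(1−α) = s / (n + δ).
k^0.56 = 0.21 / (0.017 + 0.090) = 0.21 / 0.107 = 1.9626
k* = 1.9626^(1/0.56) ≈ 3.3336
y* = (k*)^α = 3.3336^0.44 ≈ 1.6986

y* = 1.699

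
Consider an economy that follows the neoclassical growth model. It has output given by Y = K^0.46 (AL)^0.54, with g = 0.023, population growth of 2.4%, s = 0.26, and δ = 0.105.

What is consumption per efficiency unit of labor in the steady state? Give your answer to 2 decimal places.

Steady state requires s·f(k) = (n + g + δ)·k, i.e. s·k^α = (n + g + δ)·k.
Rearranging, k^(1−α) = s / (n + g + δ).
k^0.54 = 0.26 / (0.024 + 0.023 + 0.105) = 0.26 / 0.152 = 1.7105
k* = 1.7105^(1/0.54) ≈ 2.7021
y* = (k*)^α = 2.7021^0.46 ≈ 1.5797
c* = (1 − s)·y* = (1 − 0.26) × 1.5797 ≈ 1.1690

c* = 1.17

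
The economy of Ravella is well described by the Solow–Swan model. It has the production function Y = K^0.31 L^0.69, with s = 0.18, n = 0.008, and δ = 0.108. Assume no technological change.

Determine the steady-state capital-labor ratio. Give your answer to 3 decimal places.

In steady state, investment equals break-even investment: s·k^α = (n + δ)·k.
Rearranging, k^(1−α) = s / (n + δ).
k^0.69 = 0.18 / (0.008 + 0.108) = 0.18 / 0.116 = 1.5517
k* = 1.5517^(1/0.69) ≈ 1.8903

k* = 1.890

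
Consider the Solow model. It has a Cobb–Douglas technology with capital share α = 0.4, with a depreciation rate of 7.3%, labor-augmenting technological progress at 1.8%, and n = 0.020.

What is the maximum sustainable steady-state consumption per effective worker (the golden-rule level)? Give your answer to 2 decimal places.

c_gold ≈ 1.41

At the golden rule, f'(k) = n + g + δ, so α·k^(α−1) = n + g + δ and k_gold = (α/(n + g + δ))^(1/(1−α)).
k_gold = (0.4/0.111)^(1/0.6) = 3.6036^1.6667 ≈ 8.4706
c_gold = f(k_gold) − (n + g + δ)·k_gold = 2.3505 − 0.111×8.4706 ≈ 1.4103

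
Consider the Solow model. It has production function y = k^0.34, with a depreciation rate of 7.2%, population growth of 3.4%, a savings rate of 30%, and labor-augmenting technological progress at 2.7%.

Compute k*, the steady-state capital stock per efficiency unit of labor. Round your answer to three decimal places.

k* ≈ 3.430

In steady state, investment equals break-even investment: s·k^α = (n + g + δ)·k.
Rearranging, k^(1−α) = s / (n + g + δ).
k^0.66 = 0.30 / (0.034 + 0.027 + 0.072) = 0.30 / 0.133 = 2.2556
k* = 2.2556^(1/0.66) ≈ 3.4296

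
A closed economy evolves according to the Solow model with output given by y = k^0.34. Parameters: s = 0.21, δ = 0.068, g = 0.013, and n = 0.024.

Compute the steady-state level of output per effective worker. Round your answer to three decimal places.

y* = 1.429

At the steady state, Δk = 0, so s·k^α = (n + g + δ)·k.
Rearranging, k^(1−α) = s / (n + g + δ).
k^0.66 = 0.21 / (0.024 + 0.013 + 0.068) = 0.21 / 0.105 = 2.0000
k* = 2.0000^(1/0.66) ≈ 2.8583
y* = (k*)^α = 2.8583^0.34 ≈ 1.4291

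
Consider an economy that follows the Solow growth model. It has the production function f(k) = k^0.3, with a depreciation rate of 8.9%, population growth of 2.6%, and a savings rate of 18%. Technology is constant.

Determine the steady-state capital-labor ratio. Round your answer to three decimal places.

At the steady state, Δk = 0, so s·k^α = (n + δ)·k.
Dividing both sides by k: k^(1−α) = s / (n + δ).
k^0.7 = 0.18 / (0.026 + 0.089) = 0.18 / 0.115 = 1.5652
k* = 1.5652^(1/0.7) ≈ 1.8965

k* = 1.897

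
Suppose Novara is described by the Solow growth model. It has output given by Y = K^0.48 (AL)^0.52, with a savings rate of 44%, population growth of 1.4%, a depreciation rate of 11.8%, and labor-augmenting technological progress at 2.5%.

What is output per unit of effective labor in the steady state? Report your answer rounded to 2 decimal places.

In steady state, investment equals break-even investment: s·k^α = (n + g + δ)·k.
Dividing both sides by k: k^(1−α) = s / (n + g + δ).
k^0.52 = 0.44 / (0.014 + 0.025 + 0.118) = 0.44 / 0.157 = 2.8025
k* = 2.8025^(1/0.52) ≈ 7.2555
y* = (k*)^α = 7.2555^0.48 ≈ 2.5889

y* = 2.59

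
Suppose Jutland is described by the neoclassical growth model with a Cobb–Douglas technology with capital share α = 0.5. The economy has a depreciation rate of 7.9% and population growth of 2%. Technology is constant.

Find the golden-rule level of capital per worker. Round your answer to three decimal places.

The golden rule sets f'(k) = n + δ, i.e. α·k^(α−1) = n + δ.
So k^(1−α) = α / (n + δ) = 0.5 / 0.099 = 5.0505.
k_gold = 5.0505^(1/0.5) ≈ 25.5076

k_gold ≈ 25.508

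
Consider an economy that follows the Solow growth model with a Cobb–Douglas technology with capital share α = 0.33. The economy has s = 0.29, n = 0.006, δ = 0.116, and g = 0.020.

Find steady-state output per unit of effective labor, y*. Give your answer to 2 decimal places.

y* ≈ 1.42

At the steady state, Δk = 0, so s·k^α = (n + g + δ)·k.
Rearranging, k^(1−α) = s / (n + g + δ).
k^0.67 = 0.29 / (0.006 + 0.020 + 0.116) = 0.29 / 0.142 = 2.0423
k* = 2.0423^(1/0.67) ≈ 2.9031
y* = (k*)^α = 2.9031^0.33 ≈ 1.4215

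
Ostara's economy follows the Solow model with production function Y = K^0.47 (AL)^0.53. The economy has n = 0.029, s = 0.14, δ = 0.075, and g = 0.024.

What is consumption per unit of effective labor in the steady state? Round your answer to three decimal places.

c* = 0.931

At the steady state, Δk = 0, so s·k^α = (n + g + δ)·k.
Dividing both sides by k: k^(1−α) = s / (n + g + δ).
k^0.53 = 0.14 / (0.029 + 0.024 + 0.075) = 0.14 / 0.128 = 1.0938
k* = 1.0938^(1/0.53) ≈ 1.1843
y* = (k*)^α = 1.1843^0.47 ≈ 1.0827
c* = (1 − s)·y* = (1 − 0.14) × 1.0827 ≈ 0.9311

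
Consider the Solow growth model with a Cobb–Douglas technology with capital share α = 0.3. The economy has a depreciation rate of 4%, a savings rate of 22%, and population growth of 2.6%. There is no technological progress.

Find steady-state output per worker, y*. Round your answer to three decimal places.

In steady state, investment equals break-even investment: s·k^α = (n + δ)·k.
Dividing both sides by k: k^(1−α) = s / (n + δ).
k^0.7 = 0.22 / (0.026 + 0.040) = 0.22 / 0.066 = 3.3333
k* = 3.3333^(1/0.7) ≈ 5.5842
y* = (k*)^α = 5.5842^0.3 ≈ 1.6753

y* ≈ 1.675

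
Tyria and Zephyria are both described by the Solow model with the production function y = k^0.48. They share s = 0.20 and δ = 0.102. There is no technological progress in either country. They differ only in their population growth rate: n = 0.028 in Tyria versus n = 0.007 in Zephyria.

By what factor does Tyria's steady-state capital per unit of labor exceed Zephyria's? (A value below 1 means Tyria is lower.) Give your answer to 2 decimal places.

k*_T / k*_Z ≈ 0.71

Steady-state k* = [s/(n + δ)]^(1/(1−α)), so the ratio is [ (s_T/(n + δ)_T) / (s_Z/(n + δ)_Z) ]^1.9231.
s_T/(n + δ)_T = 0.20/0.130 = 1.5385; s_Z/(n + δ)_Z = 0.20/0.109 = 1.8349.
Ratio = (1.5385/1.8349)^1.9231 = 0.8385^1.9231 ≈ 0.7127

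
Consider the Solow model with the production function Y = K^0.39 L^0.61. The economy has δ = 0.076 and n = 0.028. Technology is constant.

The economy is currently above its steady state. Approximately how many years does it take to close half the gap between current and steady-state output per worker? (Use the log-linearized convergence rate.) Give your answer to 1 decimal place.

about 10.9 years

Near the steady state the convergence rate is λ = (1 − α)(n + δ).
λ = (1 − 0.39) × 0.104 = 0.61 × 0.104 = 0.06344
Half-life = ln 2 / λ = 0.6931 / 0.06344 ≈ 10.93 years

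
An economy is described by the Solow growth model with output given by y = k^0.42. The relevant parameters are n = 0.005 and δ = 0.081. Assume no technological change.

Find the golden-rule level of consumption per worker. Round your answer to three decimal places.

c_gold ≈ 1.829

At the golden rule, f'(k) = n + δ, so α·k^(α−1) = n + δ and k_gold = (α/(n + δ))^(1/(1−α)).
k_gold = (0.42/0.086)^(1/0.58) = 4.8837^1.7241 ≈ 15.3983
c_gold = f(k_gold) − (n + δ)·k_gold = 3.1531 − 0.086×15.3983 ≈ 1.8288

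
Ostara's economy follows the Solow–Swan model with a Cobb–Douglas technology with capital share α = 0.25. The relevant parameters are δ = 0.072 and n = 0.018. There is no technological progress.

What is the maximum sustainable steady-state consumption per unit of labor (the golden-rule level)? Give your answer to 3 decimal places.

c_gold ≈ 1.054

At the golden rule, f'(k) = n + δ, so α·k^(α−1) = n + δ and k_gold = (α/(n + δ))^(1/(1−α)).
k_gold = (0.25/0.090)^(1/0.75) = 2.7778^1.3333 ≈ 3.9047
c_gold = f(k_gold) − (n + δ)·k_gold = 1.4057 − 0.090×3.9047 ≈ 1.0543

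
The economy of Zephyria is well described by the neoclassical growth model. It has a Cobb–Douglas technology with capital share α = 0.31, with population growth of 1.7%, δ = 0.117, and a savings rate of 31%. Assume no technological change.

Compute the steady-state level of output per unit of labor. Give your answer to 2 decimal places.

y* = 1.46

In steady state, investment equals break-even investment: s·k^α = (n + δ)·k.
Rearranging, k^(1−α) = s / (n + δ).
k^0.69 = 0.31 / (0.017 + 0.117) = 0.31 / 0.134 = 2.3134
k* = 2.3134^(1/0.69) ≈ 3.3721
y* = (k*)^α = 3.3721^0.31 ≈ 1.4576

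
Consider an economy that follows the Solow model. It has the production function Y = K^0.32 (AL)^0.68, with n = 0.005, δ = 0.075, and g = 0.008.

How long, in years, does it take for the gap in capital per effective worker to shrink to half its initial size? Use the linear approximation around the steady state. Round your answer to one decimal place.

half-life ≈ 11.6 years

Near the steady state the convergence rate is λ = (1 − α)(n + g + δ).
λ = (1 − 0.32) × 0.088 = 0.68 × 0.088 = 0.05984
Half-life = ln 2 / λ = 0.6931 / 0.05984 ≈ 11.58 years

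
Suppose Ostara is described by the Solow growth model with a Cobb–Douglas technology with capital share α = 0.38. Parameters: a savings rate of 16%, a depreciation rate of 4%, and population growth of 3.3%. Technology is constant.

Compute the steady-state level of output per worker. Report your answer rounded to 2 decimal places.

In steady state, investment equals break-even investment: s·k^α = (n + δ)·k.
Dividing both sides by k: k^(1−α) = s / (n + δ).
k^0.62 = 0.16 / (0.033 + 0.040) = 0.16 / 0.073 = 2.1918
k* = 2.1918^(1/0.62) ≈ 3.5455
y* = (k*)^α = 3.5455^0.38 ≈ 1.6176

y* = 1.62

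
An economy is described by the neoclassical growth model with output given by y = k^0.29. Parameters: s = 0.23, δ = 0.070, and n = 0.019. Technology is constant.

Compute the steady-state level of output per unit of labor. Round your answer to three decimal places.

y* = 1.474

In steady state, investment equals break-even investment: s·k^α = (n + δ)·k.
Dividing both sides by k: k^(1−α) = s / (n + δ).
k^0.71 = 0.23 / (0.019 + 0.070) = 0.23 / 0.089 = 2.5843
k* = 2.5843^(1/0.71) ≈ 3.8086
y* = (k*)^α = 3.8086^0.29 ≈ 1.4737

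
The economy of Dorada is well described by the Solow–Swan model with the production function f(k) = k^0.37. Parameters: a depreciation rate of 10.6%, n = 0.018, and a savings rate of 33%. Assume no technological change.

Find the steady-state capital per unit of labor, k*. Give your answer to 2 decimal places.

Steady state requires s·f(k) = (n + δ)·k, i.e. s·k^α = (n + δ)·k.
Dividing both sides by k: k^(1−α) = s / (n + δ).
k^0.63 = 0.33 / (0.018 + 0.106) = 0.33 / 0.124 = 2.6613
k* = 2.6613^(1/0.63) ≈ 4.7288

k* ≈ 4.73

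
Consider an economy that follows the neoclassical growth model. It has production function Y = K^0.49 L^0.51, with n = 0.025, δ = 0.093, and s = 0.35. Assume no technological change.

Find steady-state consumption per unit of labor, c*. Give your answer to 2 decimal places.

c* ≈ 1.85

At the steady state, Δk = 0, so s·k^α = (n + δ)·k.
Rearranging, k^(1−α) = s / (n + δ).
k^0.51 = 0.35 / (0.025 + 0.093) = 0.35 / 0.118 = 2.9661
k* = 2.9661^(1/0.51) ≈ 8.4305
y* = (k*)^α = 8.4305^0.49 ≈ 2.8423
c* = (1 − s)·y* = (1 − 0.35) × 2.8423 ≈ 1.8475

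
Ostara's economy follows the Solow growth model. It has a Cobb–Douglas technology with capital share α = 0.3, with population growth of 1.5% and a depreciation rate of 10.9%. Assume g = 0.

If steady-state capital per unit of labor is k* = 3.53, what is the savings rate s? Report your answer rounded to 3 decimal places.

s ≈ 0.300

In steady state, investment equals break-even investment: s·k^α = (n + δ)·k.
So s / (n + δ) = (k*)^(1−α) = 3.53^0.7 = 2.4179.
Therefore s = 2.4179 × (n + δ) = 2.4179 × 0.124 = 0.2998.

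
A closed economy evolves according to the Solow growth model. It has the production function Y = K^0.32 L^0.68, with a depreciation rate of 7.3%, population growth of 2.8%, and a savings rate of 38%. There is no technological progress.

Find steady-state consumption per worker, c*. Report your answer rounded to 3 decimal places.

c* = 1.157

In steady state, investment equals break-even investment: s·k^α = (n + δ)·k.
Rearranging, k^(1−α) = s / (n + δ).
k^0.68 = 0.38 / (0.028 + 0.073) = 0.38 / 0.101 = 3.7624
k* = 3.7624^(1/0.68) ≈ 7.0189
y* = (k*)^α = 7.0189^0.32 ≈ 1.8655
c* = (1 − s)·y* = (1 − 0.38) × 1.8655 ≈ 1.1566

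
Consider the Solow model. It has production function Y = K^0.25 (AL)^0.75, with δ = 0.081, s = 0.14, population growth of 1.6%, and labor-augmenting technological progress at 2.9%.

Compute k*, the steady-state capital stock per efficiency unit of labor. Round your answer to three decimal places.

k* = 1.151

In steady state, investment equals break-even investment: s·k^α = (n + g + δ)·k.
Dividing both sides by k: k^(1−α) = s / (n + g + δ).
k^0.75 = 0.14 / (0.016 + 0.029 + 0.081) = 0.14 / 0.126 = 1.1111
k* = 1.1111^(1/0.75) ≈ 1.1508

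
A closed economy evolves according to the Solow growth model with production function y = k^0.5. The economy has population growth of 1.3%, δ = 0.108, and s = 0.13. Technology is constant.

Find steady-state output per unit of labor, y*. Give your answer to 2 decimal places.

y* = 1.07

In steady state, investment equals break-even investment: s·k^α = (n + δ)·k.
Dividing both sides by k: k^(1−α) = s / (n + δ).
k^0.5 = 0.13 / (0.013 + 0.108) = 0.13 / 0.121 = 1.0744
k* = 1.0744^(1/0.5) ≈ 1.1543
y* = (k*)^α = 1.1543^0.5 ≈ 1.0744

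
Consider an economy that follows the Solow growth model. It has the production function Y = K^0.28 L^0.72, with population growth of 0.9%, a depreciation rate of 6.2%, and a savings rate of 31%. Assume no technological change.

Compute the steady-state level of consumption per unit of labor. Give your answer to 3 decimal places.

Steady state requires s·f(k) = (n + δ)·k, i.e. s·k^α = (n + δ)·k.
Dividing both sides by k: k^(1−α) = s / (n + δ).
k^0.72 = 0.31 / (0.009 + 0.062) = 0.31 / 0.071 = 4.3662
k* = 4.3662^(1/0.72) ≈ 7.7452
y* = (k*)^α = 7.7452^0.28 ≈ 1.7739
c* = (1 − s)·y* = (1 − 0.31) × 1.7739 ≈ 1.2240

c* = 1.224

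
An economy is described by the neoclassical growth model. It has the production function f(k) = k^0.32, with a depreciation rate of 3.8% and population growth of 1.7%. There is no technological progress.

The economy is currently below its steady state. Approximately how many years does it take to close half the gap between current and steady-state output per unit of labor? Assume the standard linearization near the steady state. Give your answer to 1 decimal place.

about 18.5 years

Near the steady state the convergence rate is λ = (1 − α)(n + δ).
λ = (1 − 0.32) × 0.055 = 0.68 × 0.055 = 0.0374
Half-life = ln 2 / λ = 0.6931 / 0.0374 ≈ 18.53 years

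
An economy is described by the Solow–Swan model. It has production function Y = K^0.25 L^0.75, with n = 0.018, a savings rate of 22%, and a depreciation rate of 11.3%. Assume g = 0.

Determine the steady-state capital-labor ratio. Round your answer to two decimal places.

At the steady state, Δk = 0, so s·k^α = (n + δ)·k.
Dividing both sides by k: k^(1−α) = s / (n + δ).
k^0.75 = 0.22 / (0.018 + 0.113) = 0.22 / 0.131 = 1.6794
k* = 1.6794^(1/0.75) ≈ 1.9962

k* = 2.00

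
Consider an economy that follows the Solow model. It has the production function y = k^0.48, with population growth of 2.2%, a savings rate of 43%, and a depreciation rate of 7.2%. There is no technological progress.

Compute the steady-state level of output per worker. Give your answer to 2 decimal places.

Steady state requires s·f(k) = (n + δ)·k, i.e. s·k^α = (n + δ)·k.
Dividing both sides by k: k^(1−α) = s / (n + δ).
k^0.52 = 0.43 / (0.022 + 0.072) = 0.43 / 0.094 = 4.5745
k* = 4.5745^(1/0.52) ≈ 18.6162
y* = (k*)^α = 18.6162^0.48 ≈ 4.0696

y* = 4.07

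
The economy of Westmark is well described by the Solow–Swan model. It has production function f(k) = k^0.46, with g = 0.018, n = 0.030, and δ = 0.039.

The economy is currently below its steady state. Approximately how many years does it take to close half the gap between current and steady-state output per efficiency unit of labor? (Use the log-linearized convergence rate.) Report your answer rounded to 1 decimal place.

t_½ ≈ 14.8 years

Near the steady state the convergence rate is λ = (1 − α)(n + g + δ).
λ = (1 − 0.46) × 0.087 = 0.54 × 0.087 = 0.04698
Half-life = ln 2 / λ = 0.6931 / 0.04698 ≈ 14.75 years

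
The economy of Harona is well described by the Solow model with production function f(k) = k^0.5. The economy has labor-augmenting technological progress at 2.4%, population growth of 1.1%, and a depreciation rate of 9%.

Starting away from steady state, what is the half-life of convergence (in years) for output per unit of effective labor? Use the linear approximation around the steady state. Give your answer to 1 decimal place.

Near the steady state the convergence rate is λ = (1 − α)(n + g + δ).
λ = (1 − 0.5) × 0.125 = 0.5 × 0.125 = 0.0625
Half-life = ln 2 / λ = 0.6931 / 0.0625 ≈ 11.09 years

about 11.1 years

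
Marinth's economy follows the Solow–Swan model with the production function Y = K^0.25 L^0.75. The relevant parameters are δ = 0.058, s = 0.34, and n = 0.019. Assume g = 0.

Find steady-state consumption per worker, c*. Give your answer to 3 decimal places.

In steady state, investment equals break-even investment: s·k^α = (n + δ)·k.
Rearranging, k^(1−α) = s / (n + δ).
k^0.75 = 0.34 / (0.019 + 0.058) = 0.34 / 0.077 = 4.4156
k* = 4.4156^(1/0.75) ≈ 7.2441
y* = (k*)^α = 7.2441^0.25 ≈ 1.6406
c* = (1 − s)·y* = (1 − 0.34) × 1.6406 ≈ 1.0828

c* = 1.083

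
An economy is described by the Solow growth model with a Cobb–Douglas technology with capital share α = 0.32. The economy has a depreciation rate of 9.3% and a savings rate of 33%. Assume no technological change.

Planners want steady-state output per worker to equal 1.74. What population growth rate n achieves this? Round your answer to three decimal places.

In steady state, investment equals break-even investment: s·k^α = (n + δ)·k.
Since y* = [s/(n + δ)]^(α/(1−α)), we have s/(n + δ) = (y*)^((1−α)/α) = 1.74^2.125 = 3.2446.
Therefore n + δ = s / 3.2446 = 0.33 / 3.2446 = 0.1017, so n = 0.1017 − 0.093 = 0.0087.

n ≈ 0.009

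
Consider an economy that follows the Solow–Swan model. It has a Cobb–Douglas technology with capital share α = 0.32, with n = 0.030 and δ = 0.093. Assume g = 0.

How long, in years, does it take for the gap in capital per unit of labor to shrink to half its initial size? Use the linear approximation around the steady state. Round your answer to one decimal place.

half-life ≈ 8.3 years

Near the steady state the convergence rate is λ = (1 − α)(n + δ).
λ = (1 − 0.32) × 0.123 = 0.68 × 0.123 = 0.08364
Half-life = ln 2 / λ = 0.6931 / 0.08364 ≈ 8.29 years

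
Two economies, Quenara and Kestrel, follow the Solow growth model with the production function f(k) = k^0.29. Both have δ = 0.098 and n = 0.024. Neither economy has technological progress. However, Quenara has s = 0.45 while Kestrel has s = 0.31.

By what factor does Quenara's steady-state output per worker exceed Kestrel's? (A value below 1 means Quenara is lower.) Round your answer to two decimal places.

y*_Q / y*_K ≈ 1.16

Steady-state y* = [s/(n + δ)]^(α/(1−α)), so the ratio is [ (s_Q/(n + δ)_Q) / (s_K/(n + δ)_K) ]^0.4085.
s_Q/(n + δ)_Q = 0.45/0.122 = 3.6885; s_K/(n + δ)_K = 0.31/0.122 = 2.5410.
Ratio = (3.6885/2.5410)^0.4085 = 1.4516^0.4085 ≈ 1.1644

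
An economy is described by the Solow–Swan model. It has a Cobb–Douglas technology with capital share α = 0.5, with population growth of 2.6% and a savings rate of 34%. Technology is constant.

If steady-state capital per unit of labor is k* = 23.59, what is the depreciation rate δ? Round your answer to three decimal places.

δ ≈ 0.044

In steady state, investment equals break-even investment: s·k^α = (n + δ)·k.
So s / (n + δ) = (k*)^(1−α) = 23.59^0.5 = 4.8570.
Therefore n + δ = s / 4.8570 = 0.34 / 4.8570 = 0.0700, so δ = 0.0700 − 0.026 = 0.0440.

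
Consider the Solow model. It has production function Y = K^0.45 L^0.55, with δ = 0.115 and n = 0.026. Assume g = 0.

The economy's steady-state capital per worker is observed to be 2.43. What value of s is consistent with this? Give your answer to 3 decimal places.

At the steady state, Δk = 0, so s·k^α = (n + δ)·k.
So s / (n + δ) = (k*)^(1−α) = 2.43^0.55 = 1.6296.
Therefore s = 1.6296 × (n + δ) = 1.6296 × 0.141 = 0.2298.

s ≈ 0.230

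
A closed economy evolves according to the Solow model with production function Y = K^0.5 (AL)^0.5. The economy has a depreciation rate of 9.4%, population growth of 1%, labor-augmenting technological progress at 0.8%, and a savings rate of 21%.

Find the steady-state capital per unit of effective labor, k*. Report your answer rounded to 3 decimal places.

At the steady state, Δk = 0, so s·k^α = (n + g + δ)·k.
Rearranging, k^(1−α) = s / (n + g + δ).
k^0.5 = 0.21 / (0.010 + 0.008 + 0.094) = 0.21 / 0.112 = 1.8750
k* = 1.8750^(1/0.5) ≈ 3.5156

k* = 3.516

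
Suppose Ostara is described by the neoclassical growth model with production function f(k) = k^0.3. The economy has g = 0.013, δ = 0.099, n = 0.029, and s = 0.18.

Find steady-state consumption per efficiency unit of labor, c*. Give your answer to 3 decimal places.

In steady state, investment equals break-even investment: s·k^α = (n + g + δ)·k.
Rearranging, k^(1−α) = s / (n + g + δ).
k^0.7 = 0.18 / (0.029 + 0.013 + 0.099) = 0.18 / 0.141 = 1.2766
k* = 1.2766^(1/0.7) ≈ 1.4174
y* = (k*)^α = 1.4174^0.3 ≈ 1.1103
c* = (1 − s)·y* = (1 − 0.18) × 1.1103 ≈ 0.9104

c* = 0.910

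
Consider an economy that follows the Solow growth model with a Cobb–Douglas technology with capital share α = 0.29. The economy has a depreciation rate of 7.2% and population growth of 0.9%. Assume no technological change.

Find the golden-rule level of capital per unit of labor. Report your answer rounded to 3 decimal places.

The golden rule sets f'(k) = n + δ, i.e. α·k^(α−1) = n + δ.
So k^(1−α) = α / (n + δ) = 0.29 / 0.081 = 3.5802.
k_gold = 3.5802^(1/0.71) ≈ 6.0277

k_gold ≈ 6.028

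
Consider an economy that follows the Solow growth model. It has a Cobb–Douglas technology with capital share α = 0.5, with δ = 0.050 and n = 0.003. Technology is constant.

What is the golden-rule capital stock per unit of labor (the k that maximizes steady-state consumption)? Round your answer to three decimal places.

k_gold ≈ 89.000

The golden rule sets f'(k) = n + δ, i.e. α·k^(α−1) = n + δ.
So k^(1−α) = α / (n + δ) = 0.5 / 0.053 = 9.4340.
k_gold = 9.4340^(1/0.5) ≈ 89.0004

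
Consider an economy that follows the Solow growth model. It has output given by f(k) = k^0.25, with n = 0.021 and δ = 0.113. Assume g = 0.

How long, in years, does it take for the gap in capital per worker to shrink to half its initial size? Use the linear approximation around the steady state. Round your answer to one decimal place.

t_½ ≈ 6.9 years

Near the steady state the convergence rate is λ = (1 − α)(n + δ).
λ = (1 − 0.25) × 0.134 = 0.75 × 0.134 = 0.1005
Half-life = ln 2 / λ = 0.6931 / 0.1005 ≈ 6.90 years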